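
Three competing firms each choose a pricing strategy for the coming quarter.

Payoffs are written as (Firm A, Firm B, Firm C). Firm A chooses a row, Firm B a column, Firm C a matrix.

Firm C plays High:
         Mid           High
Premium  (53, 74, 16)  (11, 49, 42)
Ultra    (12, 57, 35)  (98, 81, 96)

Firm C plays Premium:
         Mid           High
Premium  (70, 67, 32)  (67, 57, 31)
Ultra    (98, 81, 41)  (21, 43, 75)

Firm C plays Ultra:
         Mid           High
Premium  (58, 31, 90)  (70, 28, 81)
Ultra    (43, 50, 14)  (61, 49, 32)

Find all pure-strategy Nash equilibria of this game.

Firm A against (Mid, High): payoffs 53, 12 → best response Premium.
Firm A against (Mid, Premium): payoffs 70, 98 → best response Ultra.
Firm A against (Mid, Ultra): payoffs 58, 43 → best response Premium.
Firm A against (High, High): payoffs 11, 98 → best response Ultra.
Firm A against (High, Premium): payoffs 67, 21 → best response Premium.
Firm A against (High, Ultra): payoffs 70, 61 → best response Premium.
Firm B against (Premium, High): payoffs 74, 49 → best response Mid.
Firm B against (Premium, Premium): payoffs 67, 57 → best response Mid.
Firm B against (Premium, Ultra): payoffs 31, 28 → best response Mid.
Firm B against (Ultra, High): payoffs 57, 81 → best response High.
Firm B against (Ultra, Premium): payoffs 81, 43 → best response Mid.
Firm B against (Ultra, Ultra): payoffs 50, 49 → best response Mid.
Firm C against (Premium, Mid): payoffs 16, 32, 90 → best response Ultra.
Firm C against (Premium, High): payoffs 42, 31, 81 → best response Ultra.
Firm C against (Ultra, Mid): payoffs 35, 41, 14 → best response Premium.
Firm C against (Ultra, High): payoffs 96, 75, 32 → best response High.
Mutual best responses: (Premium, Mid, Ultra); (Ultra, Mid, Premium); (Ultra, High, High).

Pure-strategy Nash equilibria: (Premium, Mid, Ultra) and (Ultra, Mid, Premium) and (Ultra, High, High)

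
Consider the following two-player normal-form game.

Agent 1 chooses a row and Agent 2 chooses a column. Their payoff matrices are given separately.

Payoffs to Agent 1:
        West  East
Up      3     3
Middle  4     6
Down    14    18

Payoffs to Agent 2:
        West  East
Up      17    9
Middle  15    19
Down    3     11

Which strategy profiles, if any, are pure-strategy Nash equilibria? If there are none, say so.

Check each profile: it is a Nash equilibrium iff no player can strictly gain by switching unilaterally.
(Up, West): Agent 1 can switch to Middle (3 → 4). Not NE.
(Up, East): Agent 1 can switch to Middle (3 → 6). Not NE.
(Middle, West): Agent 1 can switch to Down (4 → 14). Not NE.
(Middle, East): Agent 1 can switch to Down (6 → 18). Not NE.
(Down, West): Agent 2 can switch to East (3 → 11). Not NE.
(Down, East): Agent 1 gets 18, best alternative 6; Agent 2 gets 11, best alternative 3. No profitable deviation — NE.

The unique pure-strategy Nash equilibrium is (Down, East).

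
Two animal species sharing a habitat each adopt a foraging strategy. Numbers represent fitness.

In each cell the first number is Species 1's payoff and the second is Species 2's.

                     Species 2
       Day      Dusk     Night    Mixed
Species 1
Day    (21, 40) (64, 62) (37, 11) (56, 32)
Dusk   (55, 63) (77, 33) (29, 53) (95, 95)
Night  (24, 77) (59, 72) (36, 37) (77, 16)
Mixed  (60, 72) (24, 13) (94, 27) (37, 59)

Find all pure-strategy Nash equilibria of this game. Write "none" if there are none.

Species 1 against Day: payoffs 21, 55, 24, 60 → best response Mixed.
Species 1 against Dusk: payoffs 64, 77, 59, 24 → best response Dusk.
Species 1 against Night: payoffs 37, 29, 36, 94 → best response Mixed.
Species 1 against Mixed: payoffs 56, 95, 77, 37 → best response Dusk.
Species 2 against Day: payoffs 40, 62, 11, 32 → best response Dusk.
Species 2 against Dusk: payoffs 63, 33, 53, 95 → best response Mixed.
Species 2 against Night: payoffs 77, 72, 37, 16 → best response Day.
Species 2 against Mixed: payoffs 72, 13, 27, 59 → best response Day.
Mutual best responses: (Dusk, Mixed); (Mixed, Day).

Pure-strategy Nash equilibria: (Dusk, Mixed); (Mixed, Day)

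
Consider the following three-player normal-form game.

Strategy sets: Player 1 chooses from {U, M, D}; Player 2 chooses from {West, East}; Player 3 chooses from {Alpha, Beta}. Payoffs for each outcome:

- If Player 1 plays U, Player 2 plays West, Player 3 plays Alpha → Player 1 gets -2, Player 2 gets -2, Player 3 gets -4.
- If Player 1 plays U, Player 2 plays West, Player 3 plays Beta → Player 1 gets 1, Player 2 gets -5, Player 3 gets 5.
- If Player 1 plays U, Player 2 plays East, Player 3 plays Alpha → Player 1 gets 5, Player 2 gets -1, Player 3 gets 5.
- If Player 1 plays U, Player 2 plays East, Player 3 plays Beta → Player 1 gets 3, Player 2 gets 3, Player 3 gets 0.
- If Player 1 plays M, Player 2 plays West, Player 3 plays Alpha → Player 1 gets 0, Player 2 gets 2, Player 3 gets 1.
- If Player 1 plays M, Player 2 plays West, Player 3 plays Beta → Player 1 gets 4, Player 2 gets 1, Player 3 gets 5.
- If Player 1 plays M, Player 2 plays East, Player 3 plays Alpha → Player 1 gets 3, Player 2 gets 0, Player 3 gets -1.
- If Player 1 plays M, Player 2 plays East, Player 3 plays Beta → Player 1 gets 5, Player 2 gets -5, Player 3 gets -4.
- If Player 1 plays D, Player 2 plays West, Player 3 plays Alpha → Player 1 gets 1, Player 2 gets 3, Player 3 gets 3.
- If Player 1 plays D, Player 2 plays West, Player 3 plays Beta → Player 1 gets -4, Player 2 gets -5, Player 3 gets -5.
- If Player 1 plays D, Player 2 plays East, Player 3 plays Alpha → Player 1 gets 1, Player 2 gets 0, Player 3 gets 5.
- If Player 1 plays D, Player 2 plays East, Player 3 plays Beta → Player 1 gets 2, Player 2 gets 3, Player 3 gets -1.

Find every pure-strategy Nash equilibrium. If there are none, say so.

Pure-strategy Nash equilibria: (U, East, Alpha), (M, West, Beta), (D, West, Alpha)

Player 1 against (West, Alpha): payoffs -2, 0, 1 → best response D.
Player 1 against (West, Beta): payoffs 1, 4, -4 → best response M.
Player 1 against (East, Alpha): payoffs 5, 3, 1 → best response U.
Player 1 against (East, Beta): payoffs 3, 5, 2 → best response M.
Player 2 against (U, Alpha): payoffs -2, -1 → best response East.
Player 2 against (U, Beta): payoffs -5, 3 → best response East.
Player 2 against (M, Alpha): payoffs 2, 0 → best response West.
Player 2 against (M, Beta): payoffs 1, -5 → best response West.
Player 2 against (D, Alpha): payoffs 3, 0 → best response West.
Player 2 against (D, Beta): payoffs -5, 3 → best response East.
Player 3 against (U, West): payoffs -4, 5 → best response Beta.
Player 3 against (U, East): payoffs 5, 0 → best response Alpha.
Player 3 against (M, West): payoffs 1, 5 → best response Beta.
Player 3 against (M, East): payoffs -1, -4 → best response Alpha.
Player 3 against (D, West): payoffs 3, -5 → best response Alpha.
Player 3 against (D, East): payoffs 5, -1 → best response Alpha.
Mutual best responses: (U, East, Alpha); (M, West, Beta); (D, West, Alpha).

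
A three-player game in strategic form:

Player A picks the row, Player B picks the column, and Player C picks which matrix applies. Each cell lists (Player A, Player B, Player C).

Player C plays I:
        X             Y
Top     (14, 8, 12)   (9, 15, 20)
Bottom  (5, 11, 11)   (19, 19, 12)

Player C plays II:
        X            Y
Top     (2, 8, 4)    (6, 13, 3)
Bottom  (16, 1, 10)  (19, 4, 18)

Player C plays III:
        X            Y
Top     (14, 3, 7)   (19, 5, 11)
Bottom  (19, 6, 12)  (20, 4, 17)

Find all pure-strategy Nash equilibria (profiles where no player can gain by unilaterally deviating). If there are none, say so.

The pure Nash equilibria are (Bottom, X, III), (Bottom, Y, II).

(Top, X, I): Player B can switch to Y (8 → 15). Not NE.
(Top, X, II): Player A can switch to Bottom (2 → 16). Not NE.
(Top, X, III): Player A can switch to Bottom (14 → 19). Not NE.
(Top, Y, I): Player A can switch to Bottom (9 → 19). Not NE.
(Top, Y, II): Player A can switch to Bottom (6 → 19). Not NE.
(Top, Y, III): Player A can switch to Bottom (19 → 20). Not NE.
(Bottom, X, I): Player A can switch to Top (5 → 14). Not NE.
(Bottom, X, II): Player B can switch to Y (1 → 4). Not NE.
(Bottom, X, III): Player A gets 19, best alternative 14; Player B gets 6, best alternative 4; Player C gets 12, best alternative 11. No profitable deviation — NE.
(Bottom, Y, II): Player A gets 19, best alternative 6; Player B gets 4, best alternative 1; Player C gets 18, best alternative 17. No profitable deviation — NE.
(The remaining 2 profiles each have a profitable deviation by the same check.)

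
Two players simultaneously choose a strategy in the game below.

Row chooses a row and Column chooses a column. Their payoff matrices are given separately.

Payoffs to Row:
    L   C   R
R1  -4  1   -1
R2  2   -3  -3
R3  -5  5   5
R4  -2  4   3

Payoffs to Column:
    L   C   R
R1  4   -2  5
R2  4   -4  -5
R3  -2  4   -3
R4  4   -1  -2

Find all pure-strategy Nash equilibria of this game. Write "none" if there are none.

(R2, L); (R3, C)

For each player, find the best response to each opponent profile; mutual best responses are the pure NE.
Row against L: payoffs -4, 2, -5, -2 → best response R2.
Row against C: payoffs 1, -3, 5, 4 → best response R3.
Row against R: payoffs -1, -3, 5, 3 → best response R3.
Column against R1: payoffs 4, -2, 5 → best response R.
Column against R2: payoffs 4, -4, -5 → best response L.
Column against R3: payoffs -2, 4, -3 → best response C.
Column against R4: payoffs 4, -1, -2 → best response L.
Mutual best responses: (R2, L); (R3, C).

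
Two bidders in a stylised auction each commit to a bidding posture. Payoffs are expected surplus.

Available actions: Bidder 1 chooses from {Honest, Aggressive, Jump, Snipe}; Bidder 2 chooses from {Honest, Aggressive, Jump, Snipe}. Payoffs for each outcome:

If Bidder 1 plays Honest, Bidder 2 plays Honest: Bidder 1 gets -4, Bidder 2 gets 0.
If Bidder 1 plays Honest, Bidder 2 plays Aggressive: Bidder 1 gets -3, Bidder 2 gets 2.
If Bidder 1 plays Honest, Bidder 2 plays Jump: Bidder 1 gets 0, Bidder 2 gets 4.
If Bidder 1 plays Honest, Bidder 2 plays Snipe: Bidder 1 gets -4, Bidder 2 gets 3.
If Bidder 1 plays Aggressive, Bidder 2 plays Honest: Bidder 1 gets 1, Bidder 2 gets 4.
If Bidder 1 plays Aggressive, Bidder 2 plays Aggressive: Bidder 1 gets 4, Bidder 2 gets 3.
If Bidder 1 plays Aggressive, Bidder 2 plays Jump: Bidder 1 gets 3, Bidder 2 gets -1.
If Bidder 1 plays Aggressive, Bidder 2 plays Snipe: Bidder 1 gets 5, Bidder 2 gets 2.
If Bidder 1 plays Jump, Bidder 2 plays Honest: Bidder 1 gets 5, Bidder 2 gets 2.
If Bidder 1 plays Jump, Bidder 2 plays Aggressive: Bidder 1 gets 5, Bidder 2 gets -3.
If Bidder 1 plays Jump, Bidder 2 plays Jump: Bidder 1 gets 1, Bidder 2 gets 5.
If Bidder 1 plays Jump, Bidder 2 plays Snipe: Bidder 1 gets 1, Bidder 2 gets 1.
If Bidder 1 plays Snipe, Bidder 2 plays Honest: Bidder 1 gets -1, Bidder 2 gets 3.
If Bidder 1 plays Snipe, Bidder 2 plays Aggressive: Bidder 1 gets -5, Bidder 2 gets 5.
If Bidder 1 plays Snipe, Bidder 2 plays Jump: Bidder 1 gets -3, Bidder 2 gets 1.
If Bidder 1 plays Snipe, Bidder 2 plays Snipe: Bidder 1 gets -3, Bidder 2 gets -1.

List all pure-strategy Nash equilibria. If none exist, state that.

none

Bidder 1 against Honest: payoffs -4, 1, 5, -1 → best response Jump.
Bidder 1 against Aggressive: payoffs -3, 4, 5, -5 → best response Jump.
Bidder 1 against Jump: payoffs 0, 3, 1, -3 → best response Aggressive.
Bidder 1 against Snipe: payoffs -4, 5, 1, -3 → best response Aggressive.
Bidder 2 against Honest: payoffs 0, 2, 4, 3 → best response Jump.
Bidder 2 against Aggressive: payoffs 4, 3, -1, 2 → best response Honest.
Bidder 2 against Jump: payoffs 2, -3, 5, 1 → best response Jump.
Bidder 2 against Snipe: payoffs 3, 5, 1, -1 → best response Aggressive.
No profile is a mutual best response for all players.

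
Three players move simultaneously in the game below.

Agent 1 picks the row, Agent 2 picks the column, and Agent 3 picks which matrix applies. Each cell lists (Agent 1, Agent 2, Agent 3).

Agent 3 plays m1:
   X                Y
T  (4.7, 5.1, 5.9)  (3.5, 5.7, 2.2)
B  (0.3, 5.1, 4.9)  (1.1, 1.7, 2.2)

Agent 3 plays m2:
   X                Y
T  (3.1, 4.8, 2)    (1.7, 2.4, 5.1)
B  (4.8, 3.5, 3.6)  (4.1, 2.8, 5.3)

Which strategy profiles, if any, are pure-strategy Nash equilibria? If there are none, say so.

Agent 1 against (X, m1): payoffs 4.7, 0.3 → best response T.
Agent 1 against (X, m2): payoffs 3.1, 4.8 → best response B.
Agent 1 against (Y, m1): payoffs 3.5, 1.1 → best response T.
Agent 1 against (Y, m2): payoffs 1.7, 4.1 → best response B.
Agent 2 against (T, m1): payoffs 5.1, 5.7 → best response Y.
Agent 2 against (T, m2): payoffs 4.8, 2.4 → best response X.
Agent 2 against (B, m1): payoffs 5.1, 1.7 → best response X.
Agent 2 against (B, m2): payoffs 3.5, 2.8 → best response X.
Agent 3 against (T, X): payoffs 5.9, 2 → best response m1.
Agent 3 against (T, Y): payoffs 2.2, 5.1 → best response m2.
Agent 3 against (B, X): payoffs 4.9, 3.6 → best response m1.
Agent 3 against (B, Y): payoffs 2.2, 5.3 → best response m2.
No profile is a mutual best response for all players.

There is no pure-strategy Nash equilibrium.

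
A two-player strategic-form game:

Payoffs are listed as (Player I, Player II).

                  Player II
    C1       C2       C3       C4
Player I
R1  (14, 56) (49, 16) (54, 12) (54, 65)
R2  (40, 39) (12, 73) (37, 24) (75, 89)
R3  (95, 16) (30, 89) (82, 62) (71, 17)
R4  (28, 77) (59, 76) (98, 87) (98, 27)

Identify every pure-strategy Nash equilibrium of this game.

Pure NE: (R4, C3)

(R1, C1): Player I can switch to R2 (14 → 40). Not NE.
(R1, C2): Player I can switch to R4 (49 → 59). Not NE.
(R1, C3): Player I can switch to R3 (54 → 82). Not NE.
(R1, C4): Player I can switch to R2 (54 → 75). Not NE.
(R2, C1): Player I can switch to R3 (40 → 95). Not NE.
(R2, C2): Player I can switch to R1 (12 → 49). Not NE.
(R2, C3): Player I can switch to R1 (37 → 54). Not NE.
(R2, C4): Player I can switch to R4 (75 → 98). Not NE.
(R3, C1): Player II can switch to C2 (16 → 89). Not NE.
(R3, C2): Player I can switch to R1 (30 → 49). Not NE.
(R3, C3): Player I can switch to R4 (82 → 98). Not NE.
(R3, C4): Player I can switch to R2 (71 → 75). Not NE.
(R4, C3): Player I gets 98, best alternative 82; Player II gets 87, best alternative 77. No profitable deviation — NE.
(The remaining 3 profiles each have a profitable deviation by the same check.)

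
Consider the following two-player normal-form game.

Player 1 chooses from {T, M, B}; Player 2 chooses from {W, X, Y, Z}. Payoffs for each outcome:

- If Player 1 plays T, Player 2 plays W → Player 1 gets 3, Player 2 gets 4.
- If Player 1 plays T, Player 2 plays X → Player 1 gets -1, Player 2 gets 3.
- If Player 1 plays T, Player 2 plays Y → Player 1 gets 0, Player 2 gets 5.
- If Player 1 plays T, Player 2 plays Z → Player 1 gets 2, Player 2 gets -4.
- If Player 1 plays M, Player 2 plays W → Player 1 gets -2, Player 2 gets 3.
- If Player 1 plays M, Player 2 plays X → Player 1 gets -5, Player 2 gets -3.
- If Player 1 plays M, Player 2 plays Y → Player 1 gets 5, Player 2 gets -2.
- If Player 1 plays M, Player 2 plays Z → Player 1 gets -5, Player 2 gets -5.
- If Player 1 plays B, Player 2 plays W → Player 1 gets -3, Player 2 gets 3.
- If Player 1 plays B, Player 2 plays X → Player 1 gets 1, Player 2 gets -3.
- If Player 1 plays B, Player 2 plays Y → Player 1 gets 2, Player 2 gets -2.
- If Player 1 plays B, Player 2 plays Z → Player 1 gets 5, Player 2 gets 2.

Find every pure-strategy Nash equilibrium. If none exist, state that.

(T, W): Player 2 can switch to Y (4 → 5). Not NE.
(T, X): Player 1 can switch to B (-1 → 1). Not NE.
(T, Y): Player 1 can switch to M (0 → 5). Not NE.
(T, Z): Player 1 can switch to B (2 → 5). Not NE.
(M, W): Player 1 can switch to T (-2 → 3). Not NE.
(M, X): Player 1 can switch to T (-5 → -1). Not NE.
(M, Y): Player 2 can switch to W (-2 → 3). Not NE.
(M, Z): Player 1 can switch to T (-5 → 2). Not NE.
(B, W): Player 1 can switch to T (-3 → 3). Not NE.
(B, X): Player 2 can switch to W (-3 → 3). Not NE.
(The remaining 2 profiles each have a profitable deviation by the same check.)

This game has no pure Nash equilibrium.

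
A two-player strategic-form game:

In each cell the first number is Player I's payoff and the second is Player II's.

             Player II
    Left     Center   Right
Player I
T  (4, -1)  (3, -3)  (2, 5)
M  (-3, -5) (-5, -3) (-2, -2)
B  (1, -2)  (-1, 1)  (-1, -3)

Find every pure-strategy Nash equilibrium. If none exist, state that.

Player I against Left: payoffs 4, -3, 1 → best response T.
Player I against Center: payoffs 3, -5, -1 → best response T.
Player I against Right: payoffs 2, -2, -1 → best response T.
Player II against T: payoffs -1, -3, 5 → best response Right.
Player II against M: payoffs -5, -3, -2 → best response Right.
Player II against B: payoffs -2, 1, -3 → best response Center.
Mutual best responses: (T, Right).

The unique pure-strategy Nash equilibrium is (T, Right).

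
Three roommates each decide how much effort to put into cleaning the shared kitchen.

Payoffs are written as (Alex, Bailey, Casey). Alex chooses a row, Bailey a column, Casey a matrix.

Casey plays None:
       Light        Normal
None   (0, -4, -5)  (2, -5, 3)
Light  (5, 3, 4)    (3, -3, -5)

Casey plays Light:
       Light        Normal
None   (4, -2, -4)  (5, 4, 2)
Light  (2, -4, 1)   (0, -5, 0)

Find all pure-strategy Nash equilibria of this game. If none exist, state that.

(None, Light, None): Alex can switch to Light (0 → 5). Not NE.
(None, Light, Light): Bailey can switch to Normal (-2 → 4). Not NE.
(None, Normal, None): Alex can switch to Light (2 → 3). Not NE.
(None, Normal, Light): Casey can switch to None (2 → 3). Not NE.
(Light, Light, None): Alex gets 5, best alternative 0; Bailey gets 3, best alternative -3; Casey gets 4, best alternative 1. No profitable deviation — NE.
(Light, Light, Light): Alex can switch to None (2 → 4). Not NE.
(Light, Normal, None): Bailey can switch to Light (-3 → 3). Not NE.
(Light, Normal, Light): Alex can switch to None (0 → 5). Not NE.

The unique pure-strategy Nash equilibrium is (Light, Light, None).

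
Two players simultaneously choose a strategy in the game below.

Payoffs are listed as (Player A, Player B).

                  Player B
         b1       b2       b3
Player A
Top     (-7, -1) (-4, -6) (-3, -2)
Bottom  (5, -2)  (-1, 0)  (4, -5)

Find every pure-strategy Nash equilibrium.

Pure NE: (Bottom, b2)

Player A against b1: payoffs -7, 5 → best response Bottom.
Player A against b2: payoffs -4, -1 → best response Bottom.
Player A against b3: payoffs -3, 4 → best response Bottom.
Player B against Top: payoffs -1, -6, -2 → best response b1.
Player B against Bottom: payoffs -2, 0, -5 → best response b2.
Mutual best responses: (Bottom, b2).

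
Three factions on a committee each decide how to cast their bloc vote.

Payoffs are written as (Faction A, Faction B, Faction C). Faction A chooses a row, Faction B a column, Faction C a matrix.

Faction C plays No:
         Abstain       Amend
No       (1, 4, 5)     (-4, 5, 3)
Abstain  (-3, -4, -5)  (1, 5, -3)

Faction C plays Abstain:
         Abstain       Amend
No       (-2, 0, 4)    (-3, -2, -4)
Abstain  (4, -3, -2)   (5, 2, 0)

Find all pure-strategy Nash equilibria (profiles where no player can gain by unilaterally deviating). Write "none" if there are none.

(Abstain, Amend, Abstain)

For each player, find the best response to each opponent profile; mutual best responses are the pure NE.
Faction A against (Abstain, No): payoffs 1, -3 → best response No.
Faction A against (Abstain, Abstain): payoffs -2, 4 → best response Abstain.
Faction A against (Amend, No): payoffs -4, 1 → best response Abstain.
Faction A against (Amend, Abstain): payoffs -3, 5 → best response Abstain.
Faction B against (No, No): payoffs 4, 5 → best response Amend.
Faction B against (No, Abstain): payoffs 0, -2 → best response Abstain.
Faction B against (Abstain, No): payoffs -4, 5 → best response Amend.
Faction B against (Abstain, Abstain): payoffs -3, 2 → best response Amend.
Faction C against (No, Abstain): payoffs 5, 4 → best response No.
Faction C against (No, Amend): payoffs 3, -4 → best response No.
Faction C against (Abstain, Abstain): payoffs -5, -2 → best response Abstain.
Faction C against (Abstain, Amend): payoffs -3, 0 → best response Abstain.
Mutual best responses: (Abstain, Amend, Abstain).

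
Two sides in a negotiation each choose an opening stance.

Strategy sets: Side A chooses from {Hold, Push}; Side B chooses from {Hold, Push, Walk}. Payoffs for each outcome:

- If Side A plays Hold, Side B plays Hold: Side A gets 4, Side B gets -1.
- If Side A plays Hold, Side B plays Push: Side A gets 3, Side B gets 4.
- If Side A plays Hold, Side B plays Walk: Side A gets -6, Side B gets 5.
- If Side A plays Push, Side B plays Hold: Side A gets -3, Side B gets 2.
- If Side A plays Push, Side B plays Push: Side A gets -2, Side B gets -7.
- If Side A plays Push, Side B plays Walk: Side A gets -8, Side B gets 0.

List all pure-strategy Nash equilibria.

(Hold, Walk)

Check each profile: it is a Nash equilibrium iff no player can strictly gain by switching unilaterally.
(Hold, Hold): Side B can switch to Push (-1 → 4). Not NE.
(Hold, Push): Side B can switch to Walk (4 → 5). Not NE.
(Hold, Walk): Side A gets -6, best alternative -8; Side B gets 5, best alternative 4. No profitable deviation — NE.
(Push, Hold): Side A can switch to Hold (-3 → 4). Not NE.
(Push, Push): Side A can switch to Hold (-2 → 3). Not NE.
(Push, Walk): Side A can switch to Hold (-8 → -6). Not NE.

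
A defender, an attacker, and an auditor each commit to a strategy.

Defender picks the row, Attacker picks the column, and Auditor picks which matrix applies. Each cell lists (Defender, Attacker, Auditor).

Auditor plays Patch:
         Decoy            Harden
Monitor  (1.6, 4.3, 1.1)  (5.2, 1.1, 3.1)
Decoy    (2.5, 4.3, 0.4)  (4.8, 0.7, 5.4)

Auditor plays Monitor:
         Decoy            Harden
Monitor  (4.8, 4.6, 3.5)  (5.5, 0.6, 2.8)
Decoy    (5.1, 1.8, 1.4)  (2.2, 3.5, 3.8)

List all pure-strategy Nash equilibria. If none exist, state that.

For each strategy profile, look for a profitable unilateral deviation.
(Monitor, Decoy, Patch): Defender can switch to Decoy (1.6 → 2.5). Not NE.
(Monitor, Decoy, Monitor): Defender can switch to Decoy (4.8 → 5.1). Not NE.
(Monitor, Harden, Patch): Attacker can switch to Decoy (1.1 → 4.3). Not NE.
(Monitor, Harden, Monitor): Attacker can switch to Decoy (0.6 → 4.6). Not NE.
(Decoy, Decoy, Patch): Auditor can switch to Monitor (0.4 → 1.4). Not NE.
(Decoy, Decoy, Monitor): Attacker can switch to Harden (1.8 → 3.5). Not NE.
(The remaining 2 profiles each have a profitable deviation by the same check.)

There is no pure-strategy Nash equilibrium.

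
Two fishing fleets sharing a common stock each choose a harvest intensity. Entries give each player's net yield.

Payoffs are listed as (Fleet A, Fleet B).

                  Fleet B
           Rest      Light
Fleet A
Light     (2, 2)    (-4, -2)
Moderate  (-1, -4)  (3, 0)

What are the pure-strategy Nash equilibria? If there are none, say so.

(Light, Rest) and (Moderate, Light)

For each strategy profile, look for a profitable unilateral deviation.
(Light, Rest): Fleet A gets 2, best alternative -1; Fleet B gets 2, best alternative -2. No profitable deviation — NE.
(Light, Light): Fleet A can switch to Moderate (-4 → 3). Not NE.
(Moderate, Rest): Fleet A can switch to Light (-1 → 2). Not NE.
(Moderate, Light): Fleet A gets 3, best alternative -4; Fleet B gets 0, best alternative -4. No profitable deviation — NE.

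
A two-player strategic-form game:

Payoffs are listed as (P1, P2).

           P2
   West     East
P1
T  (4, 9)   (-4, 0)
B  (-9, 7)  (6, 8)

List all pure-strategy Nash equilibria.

Check each profile: it is a Nash equilibrium iff no player can strictly gain by switching unilaterally.
(T, West): P1 gets 4, best alternative -9; P2 gets 9, best alternative 0. No profitable deviation — NE.
(T, East): P1 can switch to B (-4 → 6). Not NE.
(B, West): P1 can switch to T (-9 → 4). Not NE.
(B, East): P1 gets 6, best alternative -4; P2 gets 8, best alternative 7. No profitable deviation — NE.

(T, West); (B, East)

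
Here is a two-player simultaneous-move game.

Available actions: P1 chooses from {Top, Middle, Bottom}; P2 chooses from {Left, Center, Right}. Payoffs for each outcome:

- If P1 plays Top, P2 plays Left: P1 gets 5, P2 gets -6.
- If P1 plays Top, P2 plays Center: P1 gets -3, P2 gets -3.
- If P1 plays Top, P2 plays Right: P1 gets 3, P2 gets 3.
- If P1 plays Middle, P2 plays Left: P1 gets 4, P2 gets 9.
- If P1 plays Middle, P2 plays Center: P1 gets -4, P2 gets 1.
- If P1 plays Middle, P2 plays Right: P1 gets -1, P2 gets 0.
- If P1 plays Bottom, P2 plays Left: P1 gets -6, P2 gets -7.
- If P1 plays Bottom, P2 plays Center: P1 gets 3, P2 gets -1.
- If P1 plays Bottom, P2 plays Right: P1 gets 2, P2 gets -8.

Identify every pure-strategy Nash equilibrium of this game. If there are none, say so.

(Top, Right) and (Bottom, Center)

Check each profile: it is a Nash equilibrium iff no player can strictly gain by switching unilaterally.
(Top, Left): P2 can switch to Center (-6 → -3). Not NE.
(Top, Center): P1 can switch to Bottom (-3 → 3). Not NE.
(Top, Right): P1 gets 3, best alternative 2; P2 gets 3, best alternative -3. No profitable deviation — NE.
(Middle, Left): P1 can switch to Top (4 → 5). Not NE.
(Middle, Center): P1 can switch to Top (-4 → -3). Not NE.
(Middle, Right): P1 can switch to Top (-1 → 3). Not NE.
(Bottom, Left): P1 can switch to Top (-6 → 5). Not NE.
(Bottom, Center): P1 gets 3, best alternative -3; P2 gets -1, best alternative -7. No profitable deviation — NE.
(The remaining 1 profile has a profitable deviation by the same check.)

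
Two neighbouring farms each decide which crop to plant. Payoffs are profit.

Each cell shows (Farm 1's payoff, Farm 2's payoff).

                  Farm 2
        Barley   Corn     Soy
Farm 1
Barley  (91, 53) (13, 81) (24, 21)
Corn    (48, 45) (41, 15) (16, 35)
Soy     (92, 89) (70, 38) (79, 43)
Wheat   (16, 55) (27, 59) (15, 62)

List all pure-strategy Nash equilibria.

The unique pure-strategy Nash equilibrium is (Soy, Barley).

(Barley, Barley): Farm 1 can switch to Soy (91 → 92). Not NE.
(Barley, Corn): Farm 1 can switch to Corn (13 → 41). Not NE.
(Barley, Soy): Farm 1 can switch to Soy (24 → 79). Not NE.
(Corn, Barley): Farm 1 can switch to Barley (48 → 91). Not NE.
(Corn, Corn): Farm 1 can switch to Soy (41 → 70). Not NE.
(Corn, Soy): Farm 1 can switch to Barley (16 → 24). Not NE.
(Soy, Barley): Farm 1 gets 92, best alternative 91; Farm 2 gets 89, best alternative 43. No profitable deviation — NE.
(Soy, Corn): Farm 2 can switch to Barley (38 → 89). Not NE.
(Soy, Soy): Farm 2 can switch to Barley (43 → 89). Not NE.
(The remaining 3 profiles each have a profitable deviation by the same check.)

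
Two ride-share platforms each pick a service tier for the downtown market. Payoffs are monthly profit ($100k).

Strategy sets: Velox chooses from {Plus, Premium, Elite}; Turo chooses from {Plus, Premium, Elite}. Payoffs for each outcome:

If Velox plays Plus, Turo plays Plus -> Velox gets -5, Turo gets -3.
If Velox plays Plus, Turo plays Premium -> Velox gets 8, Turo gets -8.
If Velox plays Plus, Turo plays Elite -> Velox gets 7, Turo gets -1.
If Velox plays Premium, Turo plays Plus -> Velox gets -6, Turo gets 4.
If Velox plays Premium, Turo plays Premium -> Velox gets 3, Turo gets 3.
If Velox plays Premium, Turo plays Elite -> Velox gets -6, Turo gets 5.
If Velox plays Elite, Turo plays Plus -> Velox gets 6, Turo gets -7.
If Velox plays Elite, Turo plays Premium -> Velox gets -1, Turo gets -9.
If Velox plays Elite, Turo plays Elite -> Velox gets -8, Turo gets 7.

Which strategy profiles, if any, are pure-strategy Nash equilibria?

The unique pure-strategy Nash equilibrium is (Plus, Elite).

(Plus, Plus): Velox can switch to Elite (-5 → 6). Not NE.
(Plus, Premium): Turo can switch to Plus (-8 → -3). Not NE.
(Plus, Elite): Velox gets 7, best alternative -6; Turo gets -1, best alternative -3. No profitable deviation — NE.
(Premium, Plus): Velox can switch to Plus (-6 → -5). Not NE.
(Premium, Premium): Velox can switch to Plus (3 → 8). Not NE.
(Premium, Elite): Velox can switch to Plus (-6 → 7). Not NE.
(Elite, Plus): Turo can switch to Elite (-7 → 7). Not NE.
(Elite, Premium): Velox can switch to Plus (-1 → 8). Not NE.
(Elite, Elite): Velox can switch to Plus (-8 → 7). Not NE.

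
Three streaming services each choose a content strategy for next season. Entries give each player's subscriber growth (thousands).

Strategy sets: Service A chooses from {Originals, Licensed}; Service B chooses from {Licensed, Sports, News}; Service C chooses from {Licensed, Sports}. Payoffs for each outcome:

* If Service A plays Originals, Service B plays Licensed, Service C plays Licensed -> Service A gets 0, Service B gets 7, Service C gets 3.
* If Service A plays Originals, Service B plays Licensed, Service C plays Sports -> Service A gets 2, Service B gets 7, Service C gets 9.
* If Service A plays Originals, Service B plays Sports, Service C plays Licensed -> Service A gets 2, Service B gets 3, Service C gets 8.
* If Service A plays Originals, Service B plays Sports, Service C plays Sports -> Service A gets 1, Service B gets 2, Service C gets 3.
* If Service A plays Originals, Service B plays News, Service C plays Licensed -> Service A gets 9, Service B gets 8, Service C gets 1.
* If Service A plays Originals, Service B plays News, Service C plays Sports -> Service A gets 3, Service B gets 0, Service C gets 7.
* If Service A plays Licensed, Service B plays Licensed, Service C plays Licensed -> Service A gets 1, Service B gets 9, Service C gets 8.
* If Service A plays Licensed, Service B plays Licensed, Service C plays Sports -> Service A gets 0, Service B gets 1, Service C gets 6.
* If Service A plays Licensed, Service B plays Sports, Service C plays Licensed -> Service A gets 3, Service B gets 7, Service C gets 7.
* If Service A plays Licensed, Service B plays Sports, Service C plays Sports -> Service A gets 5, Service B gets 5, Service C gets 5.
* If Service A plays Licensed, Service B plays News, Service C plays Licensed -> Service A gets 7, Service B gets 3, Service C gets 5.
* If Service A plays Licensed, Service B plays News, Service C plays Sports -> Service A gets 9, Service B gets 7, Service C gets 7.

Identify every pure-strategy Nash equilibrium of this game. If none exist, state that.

Mark each player's best response to every combination of opponents' strategies; a profile where every player is best-responding is a pure Nash equilibrium.
Service A against (Licensed, Licensed): payoffs 0, 1 → best response Licensed.
Service A against (Licensed, Sports): payoffs 2, 0 → best response Originals.
Service A against (Sports, Licensed): payoffs 2, 3 → best response Licensed.
Service A against (Sports, Sports): payoffs 1, 5 → best response Licensed.
Service A against (News, Licensed): payoffs 9, 7 → best response Originals.
Service A against (News, Sports): payoffs 3, 9 → best response Licensed.
Service B against (Originals, Licensed): payoffs 7, 3, 8 → best response News.
Service B against (Originals, Sports): payoffs 7, 2, 0 → best response Licensed.
Service B against (Licensed, Licensed): payoffs 9, 7, 3 → best response Licensed.
Service B against (Licensed, Sports): payoffs 1, 5, 7 → best response News.
Service C against (Originals, Licensed): payoffs 3, 9 → best response Sports.
Service C against (Originals, Sports): payoffs 8, 3 → best response Licensed.
Service C against (Originals, News): payoffs 1, 7 → best response Sports.
Service C against (Licensed, Licensed): payoffs 8, 6 → best response Licensed.
Service C against (Licensed, Sports): payoffs 7, 5 → best response Licensed.
Service C against (Licensed, News): payoffs 5, 7 → best response Sports.
Mutual best responses: (Originals, Licensed, Sports); (Licensed, Licensed, Licensed); (Licensed, News, Sports).

(Originals, Licensed, Sports) and (Licensed, Licensed, Licensed) and (Licensed, News, Sports)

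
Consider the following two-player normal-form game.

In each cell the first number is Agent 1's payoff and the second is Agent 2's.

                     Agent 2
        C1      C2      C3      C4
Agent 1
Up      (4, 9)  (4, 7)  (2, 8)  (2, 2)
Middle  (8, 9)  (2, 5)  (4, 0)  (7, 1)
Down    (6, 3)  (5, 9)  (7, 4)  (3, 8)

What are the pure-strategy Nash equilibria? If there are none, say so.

Agent 1 against C1: payoffs 4, 8, 6 → best response Middle.
Agent 1 against C2: payoffs 4, 2, 5 → best response Down.
Agent 1 against C3: payoffs 2, 4, 7 → best response Down.
Agent 1 against C4: payoffs 2, 7, 3 → best response Middle.
Agent 2 against Up: payoffs 9, 7, 8, 2 → best response C1.
Agent 2 against Middle: payoffs 9, 5, 0, 1 → best response C1.
Agent 2 against Down: payoffs 3, 9, 4, 8 → best response C2.
Mutual best responses: (Middle, C1); (Down, C2).

Pure-strategy Nash equilibria: (Middle, C1) and (Down, C2)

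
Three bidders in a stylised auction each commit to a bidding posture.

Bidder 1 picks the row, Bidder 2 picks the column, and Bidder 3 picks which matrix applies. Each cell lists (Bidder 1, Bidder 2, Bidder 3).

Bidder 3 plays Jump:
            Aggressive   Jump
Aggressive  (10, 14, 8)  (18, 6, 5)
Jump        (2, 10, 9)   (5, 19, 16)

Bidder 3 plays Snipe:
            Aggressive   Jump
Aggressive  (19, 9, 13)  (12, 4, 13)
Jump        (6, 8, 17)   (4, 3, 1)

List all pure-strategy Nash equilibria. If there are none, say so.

(Aggressive, Aggressive, Snipe)

Bidder 1 against (Aggressive, Jump): payoffs 10, 2 → best response Aggressive.
Bidder 1 against (Aggressive, Snipe): payoffs 19, 6 → best response Aggressive.
Bidder 1 against (Jump, Jump): payoffs 18, 5 → best response Aggressive.
Bidder 1 against (Jump, Snipe): payoffs 12, 4 → best response Aggressive.
Bidder 2 against (Aggressive, Jump): payoffs 14, 6 → best response Aggressive.
Bidder 2 against (Aggressive, Snipe): payoffs 9, 4 → best response Aggressive.
Bidder 2 against (Jump, Jump): payoffs 10, 19 → best response Jump.
Bidder 2 against (Jump, Snipe): payoffs 8, 3 → best response Aggressive.
Bidder 3 against (Aggressive, Aggressive): payoffs 8, 13 → best response Snipe.
Bidder 3 against (Aggressive, Jump): payoffs 5, 13 → best response Snipe.
Bidder 3 against (Jump, Aggressive): payoffs 9, 17 → best response Snipe.
Bidder 3 against (Jump, Jump): payoffs 16, 1 → best response Jump.
Mutual best responses: (Aggressive, Aggressive, Snipe).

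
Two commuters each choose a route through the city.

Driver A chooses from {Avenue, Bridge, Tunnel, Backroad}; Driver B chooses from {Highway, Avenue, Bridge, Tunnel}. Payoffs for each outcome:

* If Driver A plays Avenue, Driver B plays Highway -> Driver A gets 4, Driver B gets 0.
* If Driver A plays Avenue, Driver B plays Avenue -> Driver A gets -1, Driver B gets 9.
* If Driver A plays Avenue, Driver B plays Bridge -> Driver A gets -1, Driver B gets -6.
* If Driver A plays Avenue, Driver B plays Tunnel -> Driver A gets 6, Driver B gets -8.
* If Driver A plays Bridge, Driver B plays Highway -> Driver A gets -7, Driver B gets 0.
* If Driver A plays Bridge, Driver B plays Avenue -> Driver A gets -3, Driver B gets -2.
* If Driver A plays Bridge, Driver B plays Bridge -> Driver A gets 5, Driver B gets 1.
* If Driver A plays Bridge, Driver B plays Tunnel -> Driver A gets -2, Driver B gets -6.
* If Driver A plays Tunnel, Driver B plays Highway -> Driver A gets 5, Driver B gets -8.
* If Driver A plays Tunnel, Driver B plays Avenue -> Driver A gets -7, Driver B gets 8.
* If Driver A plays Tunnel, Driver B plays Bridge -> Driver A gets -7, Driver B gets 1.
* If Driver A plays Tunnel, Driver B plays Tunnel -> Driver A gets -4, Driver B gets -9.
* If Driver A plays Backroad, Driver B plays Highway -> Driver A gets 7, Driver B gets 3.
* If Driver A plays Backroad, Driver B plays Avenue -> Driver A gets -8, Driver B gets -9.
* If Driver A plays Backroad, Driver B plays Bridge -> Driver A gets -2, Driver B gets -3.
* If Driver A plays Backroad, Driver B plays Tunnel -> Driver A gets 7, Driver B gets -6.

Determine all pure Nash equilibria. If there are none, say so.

(Avenue, Avenue); (Bridge, Bridge); (Backroad, Highway)

Check each profile: it is a Nash equilibrium iff no player can strictly gain by switching unilaterally.
(Avenue, Highway): Driver A can switch to Tunnel (4 → 5). Not NE.
(Avenue, Avenue): Driver A gets -1, best alternative -3; Driver B gets 9, best alternative 0. No profitable deviation — NE.
(Avenue, Bridge): Driver A can switch to Bridge (-1 → 5). Not NE.
(Avenue, Tunnel): Driver A can switch to Backroad (6 → 7). Not NE.
(Bridge, Highway): Driver A can switch to Avenue (-7 → 4). Not NE.
(Bridge, Avenue): Driver A can switch to Avenue (-3 → -1). Not NE.
(Bridge, Bridge): Driver A gets 5, best alternative -1; Driver B gets 1, best alternative 0. No profitable deviation — NE.
(Bridge, Tunnel): Driver A can switch to Avenue (-2 → 6). Not NE.
(Tunnel, Highway): Driver A can switch to Backroad (5 → 7). Not NE.
(Tunnel, Avenue): Driver A can switch to Avenue (-7 → -1). Not NE.
(Tunnel, Bridge): Driver A can switch to Avenue (-7 → -1). Not NE.
(Tunnel, Tunnel): Driver A can switch to Avenue (-4 → 6). Not NE.
(Backroad, Highway): Driver A gets 7, best alternative 5; Driver B gets 3, best alternative -3. No profitable deviation — NE.
(Backroad, Avenue): Driver A can switch to Avenue (-8 → -1). Not NE.
(Backroad, Bridge): Driver A can switch to Avenue (-2 → -1). Not NE.
(The remaining 1 profile has a profitable deviation by the same check.)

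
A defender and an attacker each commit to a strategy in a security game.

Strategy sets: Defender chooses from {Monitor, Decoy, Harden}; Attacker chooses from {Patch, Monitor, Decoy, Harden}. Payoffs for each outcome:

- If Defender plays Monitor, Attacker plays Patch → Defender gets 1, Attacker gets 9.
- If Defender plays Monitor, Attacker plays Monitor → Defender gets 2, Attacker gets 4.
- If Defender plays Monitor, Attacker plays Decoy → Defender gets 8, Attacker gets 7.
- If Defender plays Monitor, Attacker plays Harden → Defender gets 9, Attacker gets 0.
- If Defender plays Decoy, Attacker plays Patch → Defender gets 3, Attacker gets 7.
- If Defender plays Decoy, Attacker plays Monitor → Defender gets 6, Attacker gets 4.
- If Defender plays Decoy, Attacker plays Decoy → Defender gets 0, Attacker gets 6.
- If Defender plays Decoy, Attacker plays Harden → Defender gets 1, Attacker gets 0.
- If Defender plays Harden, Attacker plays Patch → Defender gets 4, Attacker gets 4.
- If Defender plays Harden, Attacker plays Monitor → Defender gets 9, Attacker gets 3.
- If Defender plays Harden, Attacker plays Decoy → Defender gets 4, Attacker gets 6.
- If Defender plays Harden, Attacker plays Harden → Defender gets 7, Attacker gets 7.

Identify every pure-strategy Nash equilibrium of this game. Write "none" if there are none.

(Monitor, Patch): Defender can switch to Decoy (1 → 3). Not NE.
(Monitor, Monitor): Defender can switch to Decoy (2 → 6). Not NE.
(Monitor, Decoy): Attacker can switch to Patch (7 → 9). Not NE.
(Monitor, Harden): Attacker can switch to Patch (0 → 9). Not NE.
(Decoy, Patch): Defender can switch to Harden (3 → 4). Not NE.
(Decoy, Monitor): Defender can switch to Harden (6 → 9). Not NE.
(Decoy, Decoy): Defender can switch to Monitor (0 → 8). Not NE.
(Decoy, Harden): Defender can switch to Monitor (1 → 9). Not NE.
(Harden, Patch): Attacker can switch to Decoy (4 → 6). Not NE.
(Harden, Monitor): Attacker can switch to Patch (3 → 4). Not NE.
(The remaining 2 profiles each have a profitable deviation by the same check.)

There is no pure-strategy Nash equilibrium.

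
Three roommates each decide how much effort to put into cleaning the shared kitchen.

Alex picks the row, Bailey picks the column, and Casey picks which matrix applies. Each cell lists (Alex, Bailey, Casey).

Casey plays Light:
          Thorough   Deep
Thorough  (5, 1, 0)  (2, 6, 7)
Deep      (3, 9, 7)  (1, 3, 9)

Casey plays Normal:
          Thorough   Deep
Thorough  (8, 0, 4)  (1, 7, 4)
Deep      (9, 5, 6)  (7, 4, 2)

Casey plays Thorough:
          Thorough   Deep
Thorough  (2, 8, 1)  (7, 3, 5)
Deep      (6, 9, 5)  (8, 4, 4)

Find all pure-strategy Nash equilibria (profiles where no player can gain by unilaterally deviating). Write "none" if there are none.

(Thorough, Deep, Light)

Alex against (Thorough, Light): payoffs 5, 3 → best response Thorough.
Alex against (Thorough, Normal): payoffs 8, 9 → best response Deep.
Alex against (Thorough, Thorough): payoffs 2, 6 → best response Deep.
Alex against (Deep, Light): payoffs 2, 1 → best response Thorough.
Alex against (Deep, Normal): payoffs 1, 7 → best response Deep.
Alex against (Deep, Thorough): payoffs 7, 8 → best response Deep.
Bailey against (Thorough, Light): payoffs 1, 6 → best response Deep.
Bailey against (Thorough, Normal): payoffs 0, 7 → best response Deep.
Bailey against (Thorough, Thorough): payoffs 8, 3 → best response Thorough.
Bailey against (Deep, Light): payoffs 9, 3 → best response Thorough.
Bailey against (Deep, Normal): payoffs 5, 4 → best response Thorough.
Bailey against (Deep, Thorough): payoffs 9, 4 → best response Thorough.
Casey against (Thorough, Thorough): payoffs 0, 4, 1 → best response Normal.
Casey against (Thorough, Deep): payoffs 7, 4, 5 → best response Light.
Casey against (Deep, Thorough): payoffs 7, 6, 5 → best response Light.
Casey against (Deep, Deep): payoffs 9, 2, 4 → best response Light.
Mutual best responses: (Thorough, Deep, Light).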